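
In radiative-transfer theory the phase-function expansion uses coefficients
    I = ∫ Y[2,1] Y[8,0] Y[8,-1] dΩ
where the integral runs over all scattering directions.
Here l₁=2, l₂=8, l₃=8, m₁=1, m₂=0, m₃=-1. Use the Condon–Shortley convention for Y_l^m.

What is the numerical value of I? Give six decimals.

Checks pass: Σm=0; 18 even; l₃=8∈[6,10].
(2·2+1)(2·8+1)(2·8+1) = 1445
Δ: 2! 2! 14! / 19! → 1/348840
sum: t=0:+1/116121600 t=1:−1/25401600 t=2:+1/116121600 = -1/45158400
3j²(2 8 8; 0 0 0) = Δ·Π!·Σ² = 24/1615  (sign -1)
sum: t=0:+1/58060800 t=1:−1/50803200 = -1/406425600
3j²(2 8 8; 1 0 -1) = Δ·Π!·Σ² = 1/3230  (sign +1)
combine: 4πI² = 1445·24/1615·1/3230 = 12/1805
take √, sign -1: I = -0.02300102

-0.023001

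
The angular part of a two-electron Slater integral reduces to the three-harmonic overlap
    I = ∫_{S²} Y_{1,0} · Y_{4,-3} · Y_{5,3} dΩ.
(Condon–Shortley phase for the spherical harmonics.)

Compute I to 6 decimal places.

-0.196426

m-sum 0 ✓  L=10 even ✓  3≤5≤5 ✓
Π(2lᵢ+1) = 3×9×11 = 297
triangle coeff Δ(1,4,5) = 1/495
Σ_t [0,0]: t=0:+1/576 = 1/576
(3j)²=5/99 [(1 4 5; 0 0 0)], sign=-1
Σ_t [0,0]: t=0:+1/5040 = 1/5040
(3j)²=16/495 [(1 4 5; 0 -3 3)], sign=+1
⇒ 4πI² = 16/33
I = (-1)√(16/33/(4π)) = -0.19642560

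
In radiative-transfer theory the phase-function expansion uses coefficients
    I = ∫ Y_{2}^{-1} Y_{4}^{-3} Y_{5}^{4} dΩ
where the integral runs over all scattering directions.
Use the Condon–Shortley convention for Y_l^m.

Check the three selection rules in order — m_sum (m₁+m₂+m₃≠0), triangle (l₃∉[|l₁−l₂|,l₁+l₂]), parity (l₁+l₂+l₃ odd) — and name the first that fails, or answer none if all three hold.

m₁+m₂+m₃ = -1 − 3 + 4 = 0  ✓
triangle: |2−4|=2 ≤ l₃=5 ≤ 2+4=6  ✓
parity: l₁+l₂+l₃ = 11 is odd  ✗

parity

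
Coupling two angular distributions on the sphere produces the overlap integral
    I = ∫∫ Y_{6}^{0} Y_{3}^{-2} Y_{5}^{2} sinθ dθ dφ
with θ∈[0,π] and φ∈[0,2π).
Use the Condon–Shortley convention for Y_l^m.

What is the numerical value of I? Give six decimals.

Rules hold: Σm=0, L=14 even, 3≤5≤9.
N = 13·7·11 = 1001
Δ = 4!·8!·2!/15! = 1/675675
Racah Σ t=1..3: t=1:−1/8640 t=2:+1/2304 t=3:−1/8640 = 7/34560
⇒ 3j(6 3 5; 0 0 0)² = 7/429, sgn -1
Racah Σ t=0..1: t=0:+1/34560 t=1:−1/8640 = -1/11520
⇒ 3j(6 3 5; 0 -2 2)² = 3/143, sgn +1
4πI² = N·(3j₀)²·(3jₘ)² = 49/143
I = -1·√(0.342657/4π) = -0.16512966

-0.165130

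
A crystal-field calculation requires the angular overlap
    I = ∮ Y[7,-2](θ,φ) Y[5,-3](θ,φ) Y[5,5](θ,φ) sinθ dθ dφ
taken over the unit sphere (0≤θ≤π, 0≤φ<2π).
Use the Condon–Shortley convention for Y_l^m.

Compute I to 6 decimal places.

0.000000

L=17 odd ⇒ parity kills the (l;000) factor ⇒ I = 0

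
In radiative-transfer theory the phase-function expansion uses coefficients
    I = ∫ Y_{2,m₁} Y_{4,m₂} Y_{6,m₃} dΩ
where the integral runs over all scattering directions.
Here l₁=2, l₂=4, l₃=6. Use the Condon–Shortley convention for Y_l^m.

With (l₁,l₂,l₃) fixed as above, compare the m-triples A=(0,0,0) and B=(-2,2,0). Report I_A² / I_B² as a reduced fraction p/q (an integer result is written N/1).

15/1

Shared (l₁,l₂,l₃)=(2,4,6): N and (l;000)² cancel in I_A²/I_B².
A: Δ = 0!·4!·8!/13! = 1/6435; Racah Σ t=0..0: t=0:+1/2304 = 1/2304; ⇒ 3j(2 4 6; 0 0 0)² = 5/143, sgn +1
B: Δ = 0!·4!·8!/13! = 1/6435; Racah Σ t=0..0: t=0:+1/34560 = 1/34560; ⇒ 3j(2 4 6; -2 2 0)² = 1/429, sgn +1
I_A²/I_B² = (5/143)/(1/429) = 15/1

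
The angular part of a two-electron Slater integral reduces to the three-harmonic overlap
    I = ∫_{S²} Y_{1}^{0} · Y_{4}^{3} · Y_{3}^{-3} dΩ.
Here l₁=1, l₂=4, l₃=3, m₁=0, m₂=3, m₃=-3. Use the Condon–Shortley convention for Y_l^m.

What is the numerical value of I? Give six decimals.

Rules hold: Σm=0, L=8 even, 3≤3≤5.
N = 3·9·7 = 189
Δ = 2!·0!·6!/9! = 1/252
Racah Σ t=1..1: t=1:−1/36 = -1/36
⇒ 3j(1 4 3; 0 0 0)² = 4/63, sgn +1
Racah Σ t=1..1: t=1:−1/720 = -1/720
⇒ 3j(1 4 3; 0 3 -3)² = 1/36, sgn -1
4πI² = N·(3j₀)²·(3jₘ)² = 1/3
I = -1·√(0.333333/4π) = -0.16286750

-0.162868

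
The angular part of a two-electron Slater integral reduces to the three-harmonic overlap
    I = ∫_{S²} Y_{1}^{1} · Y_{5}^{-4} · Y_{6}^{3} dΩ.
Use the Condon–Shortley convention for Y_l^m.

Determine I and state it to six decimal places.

Rules hold: Σm=0, L=12 even, 4≤6≤6.
N = 3·11·13 = 429
Δ = 0!·2!·10!/13! = 1/858
Racah Σ t=0..0: t=0:+1/14400 = 1/14400
⇒ 3j(1 5 6; 0 0 0)² = 6/143, sgn +1
Racah Σ t=0..0: t=0:+1/725760 = 1/725760
⇒ 3j(1 5 6; 1 -4 3)² = 1/286, sgn -1
4πI² = N·(3j₀)²·(3jₘ)² = 9/143
I = -1·√(0.0629371/4π) = -0.07076985

-0.070770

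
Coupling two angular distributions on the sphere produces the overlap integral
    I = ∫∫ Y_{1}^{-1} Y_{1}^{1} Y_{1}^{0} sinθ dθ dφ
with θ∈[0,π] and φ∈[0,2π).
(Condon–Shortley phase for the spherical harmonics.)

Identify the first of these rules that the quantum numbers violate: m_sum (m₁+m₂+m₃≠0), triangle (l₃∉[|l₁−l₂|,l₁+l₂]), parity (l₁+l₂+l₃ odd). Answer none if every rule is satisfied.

Σmᵢ = 0  ✓
l₃∈[|l₁−l₂|,l₁+l₂]=[0,2], have l₃=1  ✓
Σlᵢ = 3 ⇒ odd  ✗

parity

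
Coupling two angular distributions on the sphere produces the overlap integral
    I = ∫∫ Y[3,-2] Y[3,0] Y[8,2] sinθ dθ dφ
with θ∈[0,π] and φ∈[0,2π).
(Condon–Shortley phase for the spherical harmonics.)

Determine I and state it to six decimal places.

l₃=8 ∉ [0,6] — triangle fails ⇒ I = 0

0.000000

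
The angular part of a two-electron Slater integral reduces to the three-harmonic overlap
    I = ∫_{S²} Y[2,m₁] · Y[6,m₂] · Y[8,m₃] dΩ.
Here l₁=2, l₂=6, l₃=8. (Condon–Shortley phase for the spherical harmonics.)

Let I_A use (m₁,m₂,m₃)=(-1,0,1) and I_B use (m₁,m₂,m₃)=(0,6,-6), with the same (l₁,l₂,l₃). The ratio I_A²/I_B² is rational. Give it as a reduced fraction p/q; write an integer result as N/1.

Shared (l₁,l₂,l₃)=(2,6,8): N and (l;000)² cancel in I_A²/I_B².
A: Δ = 0!·4!·12!/17! = 1/30940; Racah Σ t=0..0: t=0:+1/3110400 = 1/3110400; ⇒ 3j(2 6 8; -1 0 1)² = 21/1105, sgn -1
B: Δ = 0!·4!·12!/17! = 1/30940; Racah Σ t=0..0: t=0:+1/1916006400 = 1/1916006400; ⇒ 3j(2 6 8; 0 6 -6)² = 1/340, sgn +1
I_A²/I_B² = (21/1105)/(1/340) = 84/13

84/13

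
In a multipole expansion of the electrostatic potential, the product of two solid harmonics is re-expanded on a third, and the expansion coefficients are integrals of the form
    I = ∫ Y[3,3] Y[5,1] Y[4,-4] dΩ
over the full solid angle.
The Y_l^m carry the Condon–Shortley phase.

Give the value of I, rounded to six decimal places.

0.050679

Checks pass: Σm=0; 12 even; l₃=4∈[2,8].
(2·3+1)(2·5+1)(2·4+1) = 693
Δ: 4! 2! 6! / 13! → 1/180180
sum: t=1:−1/576 t=2:+1/144 t=3:−1/576 = 1/288
3j²(3 5 4; 0 0 0) = Δ·Π!·Σ² = 20/1001  (sign +1)
sum: t=0:+1/34560 = 1/34560
3j²(3 5 4; 3 1 -4) = Δ·Π!·Σ² = 1/429  (sign +1)
combine: 4πI² = 693·20/1001·1/429 = 60/1859
take √, sign +1: I = 0.05067935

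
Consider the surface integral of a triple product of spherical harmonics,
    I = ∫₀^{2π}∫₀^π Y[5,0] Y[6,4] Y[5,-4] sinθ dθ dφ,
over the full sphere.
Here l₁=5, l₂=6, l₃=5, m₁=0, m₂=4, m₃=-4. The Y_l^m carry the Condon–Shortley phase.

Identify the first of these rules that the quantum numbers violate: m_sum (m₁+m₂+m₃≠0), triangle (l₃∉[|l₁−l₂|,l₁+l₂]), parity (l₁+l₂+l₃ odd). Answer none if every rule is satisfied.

none

Σmᵢ = 0  ✓
l₃∈[|l₁−l₂|,l₁+l₂]=[1,11], have l₃=5  ✓
Σlᵢ = 16 ⇒ even  ✓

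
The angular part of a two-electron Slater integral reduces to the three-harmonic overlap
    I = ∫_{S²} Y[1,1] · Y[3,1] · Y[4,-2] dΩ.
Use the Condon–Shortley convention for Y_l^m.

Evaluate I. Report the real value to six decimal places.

m-sum 0 ✓  L=8 even ✓  2≤4≤4 ✓
Π(2lᵢ+1) = 3×7×9 = 189
triangle coeff Δ(1,3,4) = 1/252
Σ_t [0,0]: t=0:+1/36 = 1/36
(3j)²=4/63 [(1 3 4; 0 0 0)], sign=+1
Σ_t [0,0]: t=0:+1/96 = 1/96
(3j)²=5/84 [(1 3 4; 1 1 -2)], sign=+1
⇒ 4πI² = 5/7
I = (+1)√(5/7/(4π)) = 0.23841361

0.238414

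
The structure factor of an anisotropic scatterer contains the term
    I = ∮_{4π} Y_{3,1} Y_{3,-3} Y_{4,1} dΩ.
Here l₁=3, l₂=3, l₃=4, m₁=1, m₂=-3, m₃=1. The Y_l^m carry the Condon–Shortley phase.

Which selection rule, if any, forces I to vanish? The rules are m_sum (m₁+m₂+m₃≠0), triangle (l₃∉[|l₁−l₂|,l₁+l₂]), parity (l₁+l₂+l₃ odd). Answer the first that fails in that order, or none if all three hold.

m_sum

azimuthal sum: 1 − 3 + 1 = -1  ✗
0 ≤ 4 ≤ 6 (triangle on l)
L = 3 + 3 + 4 = 10 (even)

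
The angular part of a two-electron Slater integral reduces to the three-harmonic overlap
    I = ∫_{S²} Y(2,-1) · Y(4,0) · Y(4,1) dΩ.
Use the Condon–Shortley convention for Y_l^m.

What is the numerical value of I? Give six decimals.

-0.044869

Checks pass: Σm=0; 10 even; l₃=4∈[2,6].
(2·2+1)(2·4+1)(2·4+1) = 405
Δ: 2! 2! 6! / 11! → 1/13860
sum: t=0:+1/192 t=1:−1/36 t=2:+1/192 = -5/288
3j²(2 4 4; 0 0 0) = Δ·Π!·Σ² = 20/693  (sign -1)
sum: t=1:−1/72 t=2:+1/96 = -1/288
3j²(2 4 4; -1 0 1) = Δ·Π!·Σ² = 1/462  (sign +1)
combine: 4πI² = 405·20/693·1/462 = 150/5929
take √, sign -1: I = -0.04486937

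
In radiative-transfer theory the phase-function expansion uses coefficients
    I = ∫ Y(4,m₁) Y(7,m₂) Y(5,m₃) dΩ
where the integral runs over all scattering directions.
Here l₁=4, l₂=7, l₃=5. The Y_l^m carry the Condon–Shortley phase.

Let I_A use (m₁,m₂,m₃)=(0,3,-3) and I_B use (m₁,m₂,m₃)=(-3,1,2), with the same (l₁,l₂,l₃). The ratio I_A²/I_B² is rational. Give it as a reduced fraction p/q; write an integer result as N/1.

529/3430

Shared (l₁,l₂,l₃)=(4,7,5): N and (l;000)² cancel in I_A²/I_B².
A: Δ = 6!·2!·8!/17! = 1/6126120; Racah Σ t=2..4: t=2:+1/3870720 t=3:−1/181440 t=4:+1/138240 = 23/11612160; ⇒ 3j(4 7 5; 0 3 -3)² = 529/204204, sgn +1
B: Δ = 6!·2!·8!/17! = 1/6126120; Racah Σ t=5..6: t=5:−1/172800 t=6:+1/1036800 = -1/207360; ⇒ 3j(4 7 5; -3 1 2)² = 245/14586, sgn +1
I_A²/I_B² = (529/204204)/(245/14586) = 529/3430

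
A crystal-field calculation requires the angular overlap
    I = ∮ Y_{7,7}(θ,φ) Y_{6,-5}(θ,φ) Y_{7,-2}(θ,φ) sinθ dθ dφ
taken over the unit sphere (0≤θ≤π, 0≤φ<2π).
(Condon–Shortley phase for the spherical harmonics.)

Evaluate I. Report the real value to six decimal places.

-0.092634

Checks pass: Σm=0; 20 even; l₃=7∈[1,13].
(2·7+1)(2·6+1)(2·7+1) = 2925
Δ: 6! 8! 6! / 21! → 1/2444321880
sum: t=0:+1/2612736000 t=1:−1/20736000 t=2:+1/1658880 t=3:−1/746496 t=4:+1/1658880 t=5:−1/20736000 t=6:+1/2612736000 = -1/4354560
3j²(7 6 7; 0 0 0) = Δ·Π!·Σ² = 1000/138567  (sign +1)
sum: t=0:+1/3483648000 = 1/3483648000
3j²(7 6 7; 7 -5 -2) = Δ·Π!·Σ² = 33/6460  (sign -1)
combine: 4πI² = 2925·1000/138567·33/6460 = 11250/104329
take √, sign -1: I = -0.09263366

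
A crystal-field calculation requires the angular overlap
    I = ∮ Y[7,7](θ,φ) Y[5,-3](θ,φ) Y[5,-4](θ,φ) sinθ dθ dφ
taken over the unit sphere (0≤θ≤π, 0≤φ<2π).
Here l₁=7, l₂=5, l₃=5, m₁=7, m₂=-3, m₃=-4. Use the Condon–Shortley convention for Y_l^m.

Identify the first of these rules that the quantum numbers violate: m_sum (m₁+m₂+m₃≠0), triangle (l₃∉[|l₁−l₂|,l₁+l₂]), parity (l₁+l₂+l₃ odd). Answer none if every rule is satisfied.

parity

Σmᵢ = 0  ✓
l₃∈[|l₁−l₂|,l₁+l₂]=[2,12], have l₃=5  ✓
Σlᵢ = 17 ⇒ odd  ✗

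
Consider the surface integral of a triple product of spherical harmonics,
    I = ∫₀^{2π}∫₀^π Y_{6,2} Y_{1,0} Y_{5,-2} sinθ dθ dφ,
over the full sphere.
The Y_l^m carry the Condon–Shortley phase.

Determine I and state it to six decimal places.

0.231133

m-sum 0 ✓  L=12 even ✓  5≤5≤7 ✓
Π(2lᵢ+1) = 13×3×11 = 429
triangle coeff Δ(6,1,5) = 1/858
Σ_t [1,1]: t=1:−1/14400 = -1/14400
(3j)²=6/143 [(6 1 5; 0 0 0)], sign=+1
Σ_t [1,1]: t=1:−1/30240 = -1/30240
(3j)²=16/429 [(6 1 5; 2 0 -2)], sign=+1
⇒ 4πI² = 96/143
I = (+1)√(96/143/(4π)) = 0.23113338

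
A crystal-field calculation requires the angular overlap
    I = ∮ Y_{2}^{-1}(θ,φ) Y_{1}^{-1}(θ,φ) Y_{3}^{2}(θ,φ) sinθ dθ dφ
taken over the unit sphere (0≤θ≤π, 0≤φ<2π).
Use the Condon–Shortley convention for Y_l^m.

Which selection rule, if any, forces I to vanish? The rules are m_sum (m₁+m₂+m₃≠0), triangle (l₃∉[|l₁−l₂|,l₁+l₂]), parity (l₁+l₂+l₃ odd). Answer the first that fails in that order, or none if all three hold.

none

m₁+m₂+m₃ = -1 − 1 + 2 = 0  ✓
triangle: |2−1|=1 ≤ l₃=3 ≤ 2+1=3  ✓
parity: l₁+l₂+l₃ = 6 is even  ✓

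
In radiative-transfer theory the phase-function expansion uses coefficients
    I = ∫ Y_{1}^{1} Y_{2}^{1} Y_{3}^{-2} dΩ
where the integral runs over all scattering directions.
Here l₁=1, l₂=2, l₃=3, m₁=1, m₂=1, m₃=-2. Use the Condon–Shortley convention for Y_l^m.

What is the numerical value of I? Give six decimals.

m-sum 0 ✓  L=6 even ✓  1≤3≤3 ✓
Π(2lᵢ+1) = 3×5×7 = 105
triangle coeff Δ(1,2,3) = 1/105
Σ_t [0,0]: t=0:+1/4 = 1/4
(3j)²=3/35 [(1 2 3; 0 0 0)], sign=-1
Σ_t [0,0]: t=0:+1/12 = 1/12
(3j)²=2/21 [(1 2 3; 1 1 -2)], sign=-1
⇒ 4πI² = 6/7
I = (+1)√(6/7/(4π)) = 0.26116903

0.261169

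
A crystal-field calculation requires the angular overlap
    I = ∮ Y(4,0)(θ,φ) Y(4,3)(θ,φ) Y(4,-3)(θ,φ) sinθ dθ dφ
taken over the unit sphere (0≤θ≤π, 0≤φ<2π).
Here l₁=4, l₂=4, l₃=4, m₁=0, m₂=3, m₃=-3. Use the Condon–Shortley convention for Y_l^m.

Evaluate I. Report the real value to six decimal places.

0.159788

Rules hold: Σm=0, L=12 even, 0≤4≤8.
N = 9·9·9 = 729
Δ = 4!·4!·4!/13! = 1/450450
Racah Σ t=0..4: t=0:+1/13824 t=1:−1/216 t=2:+1/64 t=3:−1/216 t=4:+1/13824 = 5/768
⇒ 3j(4 4 4; 0 0 0)² = 18/1001, sgn +1
Racah Σ t=3..4: t=3:−1/864 t=4:+1/3456 = -1/1152
⇒ 3j(4 4 4; 0 3 -3)² = 7/286, sgn +1
4πI² = N·(3j₀)²·(3jₘ)² = 6561/20449
I = +1·√(0.320847/4π) = 0.15978796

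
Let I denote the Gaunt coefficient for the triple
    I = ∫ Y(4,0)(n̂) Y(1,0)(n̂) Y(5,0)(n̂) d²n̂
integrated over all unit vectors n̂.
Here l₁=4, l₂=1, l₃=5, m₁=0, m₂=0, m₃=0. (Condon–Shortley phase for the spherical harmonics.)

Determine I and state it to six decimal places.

0.245532

Rules hold: Σm=0, L=10 even, 3≤5≤5.
N = 9·3·11 = 297
Δ = 0!·8!·2!/11! = 1/495
Racah Σ t=0..0: t=0:+1/576 = 1/576
⇒ 3j(4 1 5; 0 0 0)² = 5/99, sgn -1
(m-triple is (0,0,0) — same symbol as above.)
4πI² = N·(3j₀)²·(3jₘ)² = 25/33
I = +1·√(0.757576/4π) = 0.24553200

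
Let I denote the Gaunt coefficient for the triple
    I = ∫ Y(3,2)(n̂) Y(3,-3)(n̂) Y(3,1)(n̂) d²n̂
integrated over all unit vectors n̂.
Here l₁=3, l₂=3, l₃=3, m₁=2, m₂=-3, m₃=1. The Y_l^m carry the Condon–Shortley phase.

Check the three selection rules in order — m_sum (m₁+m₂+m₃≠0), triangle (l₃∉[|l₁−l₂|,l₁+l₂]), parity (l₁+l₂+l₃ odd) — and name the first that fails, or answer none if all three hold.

parity

Σmᵢ = 0  ✓
l₃∈[|l₁−l₂|,l₁+l₂]=[0,6], have l₃=3  ✓
Σlᵢ = 9 ⇒ odd  ✗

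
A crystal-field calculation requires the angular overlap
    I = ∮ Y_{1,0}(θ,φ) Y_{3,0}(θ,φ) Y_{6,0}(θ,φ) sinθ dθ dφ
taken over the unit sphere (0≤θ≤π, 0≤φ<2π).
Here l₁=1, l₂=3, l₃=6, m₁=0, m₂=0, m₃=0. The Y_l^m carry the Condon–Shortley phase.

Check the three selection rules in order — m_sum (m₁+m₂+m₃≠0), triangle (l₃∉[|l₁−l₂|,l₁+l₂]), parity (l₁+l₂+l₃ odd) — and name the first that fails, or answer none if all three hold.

triangle

m₁+m₂+m₃ = 0 + 0 + 0 = 0  ✓
triangle: |1−3|=2 ≤ l₃=6 ≤ 1+3=4  ✗
parity: l₁+l₂+l₃ = 10 is even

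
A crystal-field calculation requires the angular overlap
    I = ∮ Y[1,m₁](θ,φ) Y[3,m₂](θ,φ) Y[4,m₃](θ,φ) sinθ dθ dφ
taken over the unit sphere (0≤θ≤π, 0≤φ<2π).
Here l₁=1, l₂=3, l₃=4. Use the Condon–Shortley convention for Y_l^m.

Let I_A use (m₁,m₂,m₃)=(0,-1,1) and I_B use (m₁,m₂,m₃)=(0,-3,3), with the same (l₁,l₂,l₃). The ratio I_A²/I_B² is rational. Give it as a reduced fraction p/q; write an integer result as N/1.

15/7

Shared (l₁,l₂,l₃)=(1,3,4): N and (l;000)² cancel in I_A²/I_B².
A: Δ = 0!·2!·6!/9! = 1/252; Racah Σ t=0..0: t=0:+1/48 = 1/48; ⇒ 3j(1 3 4; 0 -1 1)² = 5/84, sgn -1
B: Δ = 0!·2!·6!/9! = 1/252; Racah Σ t=0..0: t=0:+1/720 = 1/720; ⇒ 3j(1 3 4; 0 -3 3)² = 1/36, sgn -1
I_A²/I_B² = (5/84)/(1/36) = 15/7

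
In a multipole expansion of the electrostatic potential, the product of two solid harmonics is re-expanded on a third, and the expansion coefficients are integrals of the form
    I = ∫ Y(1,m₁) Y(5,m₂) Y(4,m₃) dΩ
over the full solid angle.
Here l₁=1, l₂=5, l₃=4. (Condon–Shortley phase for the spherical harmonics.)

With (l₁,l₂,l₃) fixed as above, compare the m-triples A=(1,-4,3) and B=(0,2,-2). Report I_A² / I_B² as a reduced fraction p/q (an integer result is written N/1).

12/7

Same 1,5,4: normalisation and zero-m 3j drop out of the ratio.
A: Δ: 2! 0! 8! / 11! → 1/495; sum: t=0:+1/10080 = 1/10080; 3j²(1 5 4; 1 -4 3) = Δ·Π!·Σ² = 4/55  (sign -1)
B: Δ: 2! 0! 8! / 11! → 1/495; sum: t=1:−1/1440 = -1/1440; 3j²(1 5 4; 0 2 -2) = Δ·Π!·Σ² = 7/165  (sign -1)
I_A²/I_B² = (4/55)/(7/165) = 12/7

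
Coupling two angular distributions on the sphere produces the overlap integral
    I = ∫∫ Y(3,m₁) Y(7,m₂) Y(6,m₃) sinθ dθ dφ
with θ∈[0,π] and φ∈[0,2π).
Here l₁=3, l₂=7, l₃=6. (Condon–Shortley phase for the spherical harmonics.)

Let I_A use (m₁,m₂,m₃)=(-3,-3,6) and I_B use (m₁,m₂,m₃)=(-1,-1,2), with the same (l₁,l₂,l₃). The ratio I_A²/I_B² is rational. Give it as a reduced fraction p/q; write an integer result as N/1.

Shared (l₁,l₂,l₃)=(3,7,6): N and (l;000)² cancel in I_A²/I_B².
A: Δ = 4!·2!·10!/17! = 1/2042040; Racah Σ t=4..4: t=4:+1/174182400 = 1/174182400; ⇒ 3j(3 7 6; -3 -3 6)² = 3/6188, sgn +1
B: Δ = 4!·2!·10!/17! = 1/2042040; Racah Σ t=2..4: t=2:+1/138240 t=3:−1/181440 t=4:+1/3870720 = 23/11612160; ⇒ 3j(3 7 6; -1 -1 2)² = 529/204204, sgn +1
I_A²/I_B² = (3/6188)/(529/204204) = 99/529

99/529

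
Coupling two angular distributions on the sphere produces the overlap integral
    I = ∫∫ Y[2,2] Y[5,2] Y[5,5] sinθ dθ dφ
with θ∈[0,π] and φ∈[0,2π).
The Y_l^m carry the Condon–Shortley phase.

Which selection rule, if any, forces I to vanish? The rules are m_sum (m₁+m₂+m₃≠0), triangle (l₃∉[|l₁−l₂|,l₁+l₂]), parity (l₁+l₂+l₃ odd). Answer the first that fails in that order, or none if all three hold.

Σmᵢ = 9  ✗
l₃∈[|l₁−l₂|,l₁+l₂]=[3,7], have l₃=5
Σlᵢ = 12 ⇒ even

m_sum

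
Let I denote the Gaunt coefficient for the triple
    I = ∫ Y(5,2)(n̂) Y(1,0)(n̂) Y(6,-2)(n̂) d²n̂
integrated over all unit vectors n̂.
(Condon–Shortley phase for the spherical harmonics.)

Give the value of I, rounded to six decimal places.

0.231133

Rules hold: Σm=0, L=12 even, 4≤6≤6.
N = 11·3·13 = 429
Δ = 0!·10!·2!/13! = 1/858
Racah Σ t=0..0: t=0:+1/14400 = 1/14400
⇒ 3j(5 1 6; 0 0 0)² = 6/143, sgn +1
Racah Σ t=0..0: t=0:+1/30240 = 1/30240
⇒ 3j(5 1 6; 2 0 -2)² = 16/429, sgn +1
4πI² = N·(3j₀)²·(3jₘ)² = 96/143
I = +1·√(0.671329/4π) = 0.23113338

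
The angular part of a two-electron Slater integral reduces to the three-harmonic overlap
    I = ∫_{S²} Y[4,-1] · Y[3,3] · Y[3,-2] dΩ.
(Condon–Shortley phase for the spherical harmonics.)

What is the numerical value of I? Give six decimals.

0.140463

Checks pass: Σm=0; 10 even; l₃=3∈[1,7].
(2·4+1)(2·3+1)(2·3+1) = 441
Δ: 4! 4! 2! / 11! → 1/34650
sum: t=1:−1/72 t=2:+1/16 t=3:−1/72 = 5/144
3j²(4 3 3; 0 0 0) = Δ·Π!·Σ² = 2/77  (sign -1)
sum: t=4:+1/288 = 1/288
3j²(4 3 3; -1 3 -2) = Δ·Π!·Σ² = 5/231  (sign -1)
combine: 4πI² = 441·2/77·5/231 = 30/121
take √, sign +1: I = 0.14046335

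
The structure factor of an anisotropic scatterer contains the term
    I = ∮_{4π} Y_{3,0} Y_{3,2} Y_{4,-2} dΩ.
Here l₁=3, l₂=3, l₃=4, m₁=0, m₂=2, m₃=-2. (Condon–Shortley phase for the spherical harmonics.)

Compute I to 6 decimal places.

-0.044418

m-sum 0 ✓  L=10 even ✓  0≤4≤6 ✓
Π(2lᵢ+1) = 7×7×9 = 441
triangle coeff Δ(3,3,4) = 1/34650
Σ_t [0,2]: t=0:+1/72 t=1:−1/16 t=2:+1/72 = -5/144
(3j)²=2/77 [(3 3 4; 0 0 0)], sign=-1
Σ_t [1,2]: t=1:−1/96 t=2:+1/72 = 1/288
(3j)²=1/462 [(3 3 4; 0 2 -2)], sign=+1
⇒ 4πI² = 3/121
I = (-1)√(3/121/(4π)) = -0.04441841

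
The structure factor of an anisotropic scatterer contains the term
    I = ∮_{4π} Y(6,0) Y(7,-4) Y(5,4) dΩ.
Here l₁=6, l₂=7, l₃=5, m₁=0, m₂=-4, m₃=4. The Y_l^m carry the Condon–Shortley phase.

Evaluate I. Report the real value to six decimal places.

Rules hold: Σm=0, L=18 even, 1≤5≤13.
N = 13·15·11 = 2145
Δ = 8!·4!·6!/19! = 1/174594420
Racah Σ t=2..6: t=2:+1/4147200 t=3:−1/207360 t=4:+1/82944 t=5:−1/207360 t=6:+1/4147200 = 1/345600
⇒ 3j(6 7 5; 0 0 0)² = 420/46189, sgn -1
Racah Σ t=2..3: t=2:+1/4147200 t=3:−1/3110400 = -1/12441600
⇒ 3j(6 7 5; 0 -4 4)² = 7/4199, sgn +1
4πI² = N·(3j₀)²·(3jₘ)² = 44100/1356277
I = -1·√(0.0325155/4π) = -0.05086747

-0.050867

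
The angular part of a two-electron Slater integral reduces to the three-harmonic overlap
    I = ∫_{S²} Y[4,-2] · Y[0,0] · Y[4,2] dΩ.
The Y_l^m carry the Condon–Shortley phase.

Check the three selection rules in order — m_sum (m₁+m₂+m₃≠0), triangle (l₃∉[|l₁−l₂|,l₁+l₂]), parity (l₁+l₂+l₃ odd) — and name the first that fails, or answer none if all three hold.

none

m₁+m₂+m₃ = -2 + 0 + 2 = 0  ✓
triangle: |4−0|=4 ≤ l₃=4 ≤ 4+0=4  ✓
parity: l₁+l₂+l₃ = 8 is even  ✓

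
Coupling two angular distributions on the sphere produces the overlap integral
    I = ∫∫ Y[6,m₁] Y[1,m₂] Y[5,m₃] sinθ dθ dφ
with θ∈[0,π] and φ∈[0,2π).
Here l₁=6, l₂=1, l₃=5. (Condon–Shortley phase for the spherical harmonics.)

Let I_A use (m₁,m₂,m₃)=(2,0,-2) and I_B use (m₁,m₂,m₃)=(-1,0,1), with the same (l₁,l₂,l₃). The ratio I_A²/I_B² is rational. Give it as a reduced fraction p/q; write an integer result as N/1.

Shared (l₁,l₂,l₃)=(6,1,5): N and (l;000)² cancel in I_A²/I_B².
A: Δ = 2!·10!·0!/13! = 1/858; Racah Σ t=1..1: t=1:−1/30240 = -1/30240; ⇒ 3j(6 1 5; 2 0 -2)² = 16/429, sgn +1
B: Δ = 2!·10!·0!/13! = 1/858; Racah Σ t=1..1: t=1:−1/17280 = -1/17280; ⇒ 3j(6 1 5; -1 0 1)² = 35/858, sgn -1
I_A²/I_B² = (16/429)/(35/858) = 32/35

32/35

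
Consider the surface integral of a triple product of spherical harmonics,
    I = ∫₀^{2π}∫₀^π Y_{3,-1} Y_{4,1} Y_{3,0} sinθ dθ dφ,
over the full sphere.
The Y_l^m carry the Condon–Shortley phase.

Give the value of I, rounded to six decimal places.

m-sum 0 ✓  L=10 even ✓  1≤3≤7 ✓
Π(2lᵢ+1) = 7×9×7 = 441
triangle coeff Δ(3,4,3) = 1/34650
Σ_t [1,3]: t=1:−1/72 t=2:+1/16 t=3:−1/72 = 5/144
(3j)²=2/77 [(3 4 3; 0 0 0)], sign=-1
Σ_t [2,4]: t=2:+1/48 t=3:−1/24 t=4:+1/288 = -5/288
(3j)²=5/462 [(3 4 3; -1 1 0)], sign=+1
⇒ 4πI² = 15/121
I = (-1)√(15/121/(4π)) = -0.09932258

-0.099323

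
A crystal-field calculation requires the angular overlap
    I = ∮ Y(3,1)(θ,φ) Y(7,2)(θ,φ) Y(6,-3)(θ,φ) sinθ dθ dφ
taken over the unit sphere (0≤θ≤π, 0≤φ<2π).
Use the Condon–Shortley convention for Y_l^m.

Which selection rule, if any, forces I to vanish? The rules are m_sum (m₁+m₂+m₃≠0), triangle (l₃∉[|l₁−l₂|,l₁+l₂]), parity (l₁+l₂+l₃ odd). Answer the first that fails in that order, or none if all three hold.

m₁+m₂+m₃ = 1 + 2 − 3 = 0  ✓
triangle: |3−7|=4 ≤ l₃=6 ≤ 3+7=10  ✓
parity: l₁+l₂+l₃ = 16 is even  ✓

none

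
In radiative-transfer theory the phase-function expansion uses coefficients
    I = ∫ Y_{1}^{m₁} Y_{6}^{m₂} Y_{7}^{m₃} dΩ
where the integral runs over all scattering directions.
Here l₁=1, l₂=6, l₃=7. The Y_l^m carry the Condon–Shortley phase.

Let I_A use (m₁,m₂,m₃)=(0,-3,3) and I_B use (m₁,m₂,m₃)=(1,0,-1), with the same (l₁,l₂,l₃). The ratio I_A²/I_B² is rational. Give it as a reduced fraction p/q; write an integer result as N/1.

l's match ⇒ only the (l;m) 3-j factors differ between A and B.
A: triangle coeff Δ(1,6,7) = 1/1365; Σ_t [0,0]: t=0:+1/2177280 = 1/2177280; (3j)²=8/273 [(1 6 7; 0 -3 3)], sign=+1
B: triangle coeff Δ(1,6,7) = 1/1365; Σ_t [0,0]: t=0:+1/1036800 = 1/1036800; (3j)²=4/195 [(1 6 7; 1 0 -1)], sign=+1
I_A²/I_B² = (8/273)/(4/195) = 10/7

10/7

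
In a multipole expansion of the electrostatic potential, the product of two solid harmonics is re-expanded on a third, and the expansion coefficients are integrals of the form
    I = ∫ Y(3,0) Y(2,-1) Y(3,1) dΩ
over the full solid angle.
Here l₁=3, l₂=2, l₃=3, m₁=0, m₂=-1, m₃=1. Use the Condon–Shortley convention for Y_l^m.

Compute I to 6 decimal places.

-0.059471

Rules hold: Σm=0, L=8 even, 1≤3≤5.
N = 7·5·7 = 245
Δ = 2!·4!·2!/9! = 1/3780
Racah Σ t=0..2: t=0:+1/24 t=1:−1/4 t=2:+1/24 = -1/6
⇒ 3j(3 2 3; 0 0 0)² = 4/105, sgn +1
Racah Σ t=0..1: t=0:+1/12 t=1:−1/8 = -1/24
⇒ 3j(3 2 3; 0 -1 1)² = 1/210, sgn -1
4πI² = N·(3j₀)²·(3jₘ)² = 2/45
I = -1·√(0.0444444/4π) = -0.05947080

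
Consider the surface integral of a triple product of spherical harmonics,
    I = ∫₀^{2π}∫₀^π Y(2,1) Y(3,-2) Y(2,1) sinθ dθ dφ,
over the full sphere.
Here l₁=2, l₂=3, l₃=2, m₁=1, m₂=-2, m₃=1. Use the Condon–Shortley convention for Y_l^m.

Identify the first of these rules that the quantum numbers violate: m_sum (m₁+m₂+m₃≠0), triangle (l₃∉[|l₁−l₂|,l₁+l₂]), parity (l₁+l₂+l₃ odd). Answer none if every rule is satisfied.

parity

m₁+m₂+m₃ = 1 − 2 + 1 = 0  ✓
triangle: |2−3|=1 ≤ l₃=2 ≤ 2+3=5  ✓
parity: l₁+l₂+l₃ = 7 is odd  ✗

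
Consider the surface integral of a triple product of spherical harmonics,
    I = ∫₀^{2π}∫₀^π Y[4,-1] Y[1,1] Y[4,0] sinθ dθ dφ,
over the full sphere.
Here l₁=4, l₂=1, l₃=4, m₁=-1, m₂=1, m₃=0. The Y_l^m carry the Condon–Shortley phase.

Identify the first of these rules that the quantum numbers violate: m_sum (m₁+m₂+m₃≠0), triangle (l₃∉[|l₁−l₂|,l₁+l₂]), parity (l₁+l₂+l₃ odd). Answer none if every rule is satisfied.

m₁+m₂+m₃ = -1 + 1 + 0 = 0  ✓
triangle: |4−1|=3 ≤ l₃=4 ≤ 4+1=5  ✓
parity: l₁+l₂+l₃ = 9 is odd  ✗

parity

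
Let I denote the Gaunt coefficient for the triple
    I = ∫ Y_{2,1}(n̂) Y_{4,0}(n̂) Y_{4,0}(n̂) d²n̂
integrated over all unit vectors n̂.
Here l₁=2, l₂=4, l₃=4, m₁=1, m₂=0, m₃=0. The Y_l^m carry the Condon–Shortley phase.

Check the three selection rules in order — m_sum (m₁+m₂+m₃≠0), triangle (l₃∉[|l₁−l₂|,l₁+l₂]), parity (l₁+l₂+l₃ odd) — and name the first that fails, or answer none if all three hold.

m_sum

m₁+m₂+m₃ = 1 + 0 + 0 = 1  ✗
triangle: |2−4|=2 ≤ l₃=4 ≤ 2+4=6
parity: l₁+l₂+l₃ = 10 is even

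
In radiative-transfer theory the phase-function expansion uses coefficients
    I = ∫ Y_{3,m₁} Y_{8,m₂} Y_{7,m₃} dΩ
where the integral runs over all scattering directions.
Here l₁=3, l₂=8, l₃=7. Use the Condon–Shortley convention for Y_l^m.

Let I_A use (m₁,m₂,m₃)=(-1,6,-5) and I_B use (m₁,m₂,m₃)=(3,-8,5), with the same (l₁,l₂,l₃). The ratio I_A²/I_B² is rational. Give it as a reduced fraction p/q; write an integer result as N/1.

8/25

l's match ⇒ only the (l;m) 3-j factors differ between A and B.
A: triangle coeff Δ(3,8,7) = 1/5290740; Σ_t [2,4]: t=2:+1/3832012800 t=3:−1/239500800 t=4:+1/348364800 = -1/958003200; (3j)²=8/4845 [(3 8 7; -1 6 -5)], sign=-1
B: triangle coeff Δ(3,8,7) = 1/5290740; Σ_t [0,0]: t=0:+1/22992076800 = 1/22992076800; (3j)²=5/969 [(3 8 7; 3 -8 5)], sign=+1
I_A²/I_B² = (8/4845)/(5/969) = 8/25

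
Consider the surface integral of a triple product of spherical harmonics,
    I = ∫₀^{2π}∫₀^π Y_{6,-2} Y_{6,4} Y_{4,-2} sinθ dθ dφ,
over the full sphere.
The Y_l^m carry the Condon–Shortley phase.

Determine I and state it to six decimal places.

Rules hold: Σm=0, L=16 even, 0≤4≤12.
N = 13·13·9 = 1521
Δ = 8!·4!·4!/17! = 1/15315300
Racah Σ t=2..6: t=2:+1/829440 t=3:−1/25920 t=4:+1/9216 t=5:−1/25920 t=6:+1/829440 = 7/207360
⇒ 3j(6 6 4; 0 0 0)² = 28/2431, sgn +1
Racah Σ t=6..8: t=6:+1/138240 t=7:−1/181440 t=8:+1/3870720 = 23/11612160
⇒ 3j(6 6 4; -2 4 -2)² = 529/204204, sgn +1
4πI² = N·(3j₀)²·(3jₘ)² = 1587/34969
I = +1·√(0.0453831/4π) = 0.06009550

0.060095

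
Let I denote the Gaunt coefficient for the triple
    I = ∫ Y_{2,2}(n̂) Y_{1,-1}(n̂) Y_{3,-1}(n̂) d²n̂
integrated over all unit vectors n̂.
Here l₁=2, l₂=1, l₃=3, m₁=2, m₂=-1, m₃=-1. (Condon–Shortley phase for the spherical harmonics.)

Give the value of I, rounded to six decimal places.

-0.082589

Checks pass: Σm=0; 6 even; l₃=3∈[1,3].
(2·2+1)(2·1+1)(2·3+1) = 105
Δ: 0! 4! 2! / 7! → 1/105
sum: t=0:+1/4 = 1/4
3j²(2 1 3; 0 0 0) = Δ·Π!·Σ² = 3/35  (sign -1)
sum: t=0:+1/48 = 1/48
3j²(2 1 3; 2 -1 -1) = Δ·Π!·Σ² = 1/105  (sign +1)
combine: 4πI² = 105·3/35·1/105 = 3/35
take √, sign -1: I = -0.08258890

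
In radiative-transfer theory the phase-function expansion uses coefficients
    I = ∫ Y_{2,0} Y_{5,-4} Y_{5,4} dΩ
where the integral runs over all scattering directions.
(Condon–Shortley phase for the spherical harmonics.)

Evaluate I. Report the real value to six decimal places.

-0.097044

Rules hold: Σm=0, L=12 even, 3≤5≤7.
N = 5·11·11 = 605
Δ = 2!·2!·8!/13! = 1/38610
Racah Σ t=0..2: t=0:+1/2880 t=1:−1/576 t=2:+1/2880 = -1/960
⇒ 3j(2 5 5; 0 0 0)² = 10/429, sgn +1
Racah Σ t=0..1: t=0:+1/20160 t=1:−1/40320 = 1/40320
⇒ 3j(2 5 5; 0 -4 4)² = 6/715, sgn -1
4πI² = N·(3j₀)²·(3jₘ)² = 20/169
I = -1·√(0.118343/4π) = -0.09704356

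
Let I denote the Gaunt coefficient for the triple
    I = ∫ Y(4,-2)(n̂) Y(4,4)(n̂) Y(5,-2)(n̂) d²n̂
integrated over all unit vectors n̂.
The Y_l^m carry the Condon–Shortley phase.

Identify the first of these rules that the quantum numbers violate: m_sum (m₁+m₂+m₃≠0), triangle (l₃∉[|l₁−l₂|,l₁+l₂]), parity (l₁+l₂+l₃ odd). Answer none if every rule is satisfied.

m₁+m₂+m₃ = -2 + 4 − 2 = 0  ✓
triangle: |4−4|=0 ≤ l₃=5 ≤ 4+4=8  ✓
parity: l₁+l₂+l₃ = 13 is odd  ✗

parity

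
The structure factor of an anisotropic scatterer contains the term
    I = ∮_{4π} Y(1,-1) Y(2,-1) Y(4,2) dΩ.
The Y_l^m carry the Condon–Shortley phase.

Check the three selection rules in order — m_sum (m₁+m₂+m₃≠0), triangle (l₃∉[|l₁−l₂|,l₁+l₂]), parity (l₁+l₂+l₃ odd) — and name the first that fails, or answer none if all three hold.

Σmᵢ = 0  ✓
l₃∈[|l₁−l₂|,l₁+l₂]=[1,3], have l₃=4  ✗
Σlᵢ = 7 ⇒ odd

triangle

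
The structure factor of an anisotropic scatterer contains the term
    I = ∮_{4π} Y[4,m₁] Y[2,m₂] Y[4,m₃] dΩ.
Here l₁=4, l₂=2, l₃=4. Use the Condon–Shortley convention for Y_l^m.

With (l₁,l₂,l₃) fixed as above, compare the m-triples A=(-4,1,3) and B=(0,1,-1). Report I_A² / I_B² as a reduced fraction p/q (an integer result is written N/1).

Shared (l₁,l₂,l₃)=(4,2,4): N and (l;000)² cancel in I_A²/I_B².
A: Δ = 2!·6!·2!/11! = 1/13860; Racah Σ t=2..2: t=2:+1/1440 = 1/1440; ⇒ 3j(4 2 4; -4 1 3)² = 7/165, sgn -1
B: Δ = 2!·6!·2!/11! = 1/13860; Racah Σ t=1..2: t=1:−1/72 t=2:+1/96 = -1/288; ⇒ 3j(4 2 4; 0 1 -1)² = 1/462, sgn +1
I_A²/I_B² = (7/165)/(1/462) = 98/5

98/5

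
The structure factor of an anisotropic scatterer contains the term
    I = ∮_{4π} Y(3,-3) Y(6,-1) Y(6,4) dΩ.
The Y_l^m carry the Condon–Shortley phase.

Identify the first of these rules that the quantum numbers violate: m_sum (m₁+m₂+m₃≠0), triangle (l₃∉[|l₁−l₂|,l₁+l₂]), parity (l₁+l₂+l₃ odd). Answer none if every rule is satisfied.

parity

Σmᵢ = 0  ✓
l₃∈[|l₁−l₂|,l₁+l₂]=[3,9], have l₃=6  ✓
Σlᵢ = 15 ⇒ odd  ✗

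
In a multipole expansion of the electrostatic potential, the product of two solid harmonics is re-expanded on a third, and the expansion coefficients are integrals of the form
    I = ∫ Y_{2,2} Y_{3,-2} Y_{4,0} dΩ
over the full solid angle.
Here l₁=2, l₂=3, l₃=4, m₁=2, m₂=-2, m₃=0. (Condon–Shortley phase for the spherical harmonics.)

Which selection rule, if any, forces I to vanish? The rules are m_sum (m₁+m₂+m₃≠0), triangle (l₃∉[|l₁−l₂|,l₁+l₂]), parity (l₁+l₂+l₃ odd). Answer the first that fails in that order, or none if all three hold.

Σmᵢ = 0  ✓
l₃∈[|l₁−l₂|,l₁+l₂]=[1,5], have l₃=4  ✓
Σlᵢ = 9 ⇒ odd  ✗

parity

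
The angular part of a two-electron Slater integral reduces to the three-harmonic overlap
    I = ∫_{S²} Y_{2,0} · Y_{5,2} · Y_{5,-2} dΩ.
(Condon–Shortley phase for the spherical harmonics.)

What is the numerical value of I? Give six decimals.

Checks pass: Σm=0; 12 even; l₃=5∈[3,7].
(2·2+1)(2·5+1)(2·5+1) = 605
Δ: 2! 2! 8! / 13! → 1/38610
sum: t=0:+1/2880 t=1:−1/576 t=2:+1/2880 = -1/960
3j²(2 5 5; 0 0 0) = Δ·Π!·Σ² = 10/429  (sign +1)
sum: t=0:+1/20160 t=1:−1/1440 t=2:+1/2880 = -1/3360
3j²(2 5 5; 0 2 -2) = Δ·Π!·Σ² = 6/715  (sign +1)
combine: 4πI² = 605·10/429·6/715 = 20/169
take √, sign +1: I = 0.09704356

0.097044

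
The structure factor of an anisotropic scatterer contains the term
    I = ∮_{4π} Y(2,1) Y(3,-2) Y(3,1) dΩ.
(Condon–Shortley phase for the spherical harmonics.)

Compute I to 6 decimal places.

Rules hold: Σm=0, L=8 even, 1≤3≤5.
N = 5·7·7 = 245
Δ = 2!·2!·4!/9! = 1/3780
Racah Σ t=0..2: t=0:+1/24 t=1:−1/4 t=2:+1/24 = -1/6
⇒ 3j(2 3 3; 0 0 0)² = 4/105, sgn +1
Racah Σ t=0..1: t=0:+1/12 t=1:−1/48 = 1/16
⇒ 3j(2 3 3; 1 -2 1)² = 1/28, sgn +1
4πI² = N·(3j₀)²·(3jₘ)² = 1/3
I = +1·√(0.333333/4π) = 0.16286750

0.162868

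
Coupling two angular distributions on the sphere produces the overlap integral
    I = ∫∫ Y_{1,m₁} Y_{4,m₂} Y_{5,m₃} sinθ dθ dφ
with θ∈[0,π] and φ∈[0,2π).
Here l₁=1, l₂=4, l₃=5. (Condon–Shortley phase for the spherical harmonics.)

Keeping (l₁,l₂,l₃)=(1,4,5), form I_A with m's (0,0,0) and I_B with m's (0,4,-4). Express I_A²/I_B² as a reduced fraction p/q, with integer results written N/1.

l's match ⇒ only the (l;m) 3-j factors differ between A and B.
A: triangle coeff Δ(1,4,5) = 1/495; Σ_t [0,0]: t=0:+1/576 = 1/576; (3j)²=5/99 [(1 4 5; 0 0 0)], sign=-1
B: triangle coeff Δ(1,4,5) = 1/495; Σ_t [0,0]: t=0:+1/40320 = 1/40320; (3j)²=1/55 [(1 4 5; 0 4 -4)], sign=-1
I_A²/I_B² = (5/99)/(1/55) = 25/9

25/9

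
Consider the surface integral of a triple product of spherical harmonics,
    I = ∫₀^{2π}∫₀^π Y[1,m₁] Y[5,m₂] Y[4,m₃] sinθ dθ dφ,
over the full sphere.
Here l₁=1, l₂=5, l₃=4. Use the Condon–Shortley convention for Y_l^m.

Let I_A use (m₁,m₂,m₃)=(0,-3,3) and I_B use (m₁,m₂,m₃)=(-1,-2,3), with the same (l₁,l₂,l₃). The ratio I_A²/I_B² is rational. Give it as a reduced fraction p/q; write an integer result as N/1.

Shared (l₁,l₂,l₃)=(1,5,4): N and (l;000)² cancel in I_A²/I_B².
A: Δ = 2!·0!·8!/11! = 1/495; Racah Σ t=1..1: t=1:−1/5040 = -1/5040; ⇒ 3j(1 5 4; 0 -3 3)² = 16/495, sgn +1
B: Δ = 2!·0!·8!/11! = 1/495; Racah Σ t=2..2: t=2:+1/10080 = 1/10080; ⇒ 3j(1 5 4; -1 -2 3)² = 1/165, sgn -1
I_A²/I_B² = (16/495)/(1/165) = 16/3

16/3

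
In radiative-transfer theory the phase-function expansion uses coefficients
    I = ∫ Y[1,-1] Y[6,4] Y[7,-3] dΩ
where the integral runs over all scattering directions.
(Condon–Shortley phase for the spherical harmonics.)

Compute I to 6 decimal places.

m-sum 0 ✓  L=14 even ✓  5≤7≤7 ✓
Π(2lᵢ+1) = 3×13×15 = 585
triangle coeff Δ(1,6,7) = 1/1365
Σ_t [0,0]: t=0:+1/518400 = 1/518400
(3j)²=7/195 [(1 6 7; 0 0 0)], sign=-1
Σ_t [0,0]: t=0:+1/14515200 = 1/14515200
(3j)²=2/455 [(1 6 7; -1 4 -3)], sign=+1
⇒ 4πI² = 6/65
I = (-1)√(6/65/(4π)) = -0.08570655

-0.085707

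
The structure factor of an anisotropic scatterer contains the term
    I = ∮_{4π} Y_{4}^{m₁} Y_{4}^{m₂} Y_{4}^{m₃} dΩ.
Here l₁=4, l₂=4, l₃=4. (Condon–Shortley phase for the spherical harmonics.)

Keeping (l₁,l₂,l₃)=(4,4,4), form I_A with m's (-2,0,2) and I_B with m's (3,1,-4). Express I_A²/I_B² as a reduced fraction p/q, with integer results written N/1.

121/490

Shared (l₁,l₂,l₃)=(4,4,4): N and (l;000)² cancel in I_A²/I_B².
A: Δ = 4!·4!·4!/13! = 1/450450; Racah Σ t=2..4: t=2:+1/384 t=3:−1/216 t=4:+1/2304 = -11/6912; ⇒ 3j(4 4 4; -2 0 2)² = 11/1638, sgn -1
B: Δ = 4!·4!·4!/13! = 1/450450; Racah Σ t=1..1: t=1:−1/3456 = -1/3456; ⇒ 3j(4 4 4; 3 1 -4)² = 35/1287, sgn -1
I_A²/I_B² = (11/1638)/(35/1287) = 121/490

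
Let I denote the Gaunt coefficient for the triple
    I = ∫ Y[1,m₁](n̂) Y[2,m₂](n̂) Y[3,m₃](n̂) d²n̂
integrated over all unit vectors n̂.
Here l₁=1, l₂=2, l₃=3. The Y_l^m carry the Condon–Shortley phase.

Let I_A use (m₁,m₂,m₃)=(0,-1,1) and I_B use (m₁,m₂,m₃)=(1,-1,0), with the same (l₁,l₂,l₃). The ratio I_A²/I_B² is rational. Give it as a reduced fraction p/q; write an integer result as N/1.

8/3

Shared (l₁,l₂,l₃)=(1,2,3): N and (l;000)² cancel in I_A²/I_B².
A: Δ = 0!·2!·4!/7! = 1/105; Racah Σ t=0..0: t=0:+1/6 = 1/6; ⇒ 3j(1 2 3; 0 -1 1)² = 8/105, sgn +1
B: Δ = 0!·2!·4!/7! = 1/105; Racah Σ t=0..0: t=0:+1/12 = 1/12; ⇒ 3j(1 2 3; 1 -1 0)² = 1/35, sgn -1
I_A²/I_B² = (8/105)/(1/35) = 8/3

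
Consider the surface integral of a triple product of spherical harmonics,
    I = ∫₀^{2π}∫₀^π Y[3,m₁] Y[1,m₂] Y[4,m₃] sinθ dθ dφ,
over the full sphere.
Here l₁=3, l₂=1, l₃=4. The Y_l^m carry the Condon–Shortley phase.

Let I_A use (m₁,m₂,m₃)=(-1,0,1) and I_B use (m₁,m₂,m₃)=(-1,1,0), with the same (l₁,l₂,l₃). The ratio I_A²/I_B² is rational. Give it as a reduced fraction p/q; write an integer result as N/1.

Same 3,1,4: normalisation and zero-m 3j drop out of the ratio.
A: Δ: 0! 6! 2! / 9! → 1/252; sum: t=0:+1/48 = 1/48; 3j²(3 1 4; -1 0 1) = Δ·Π!·Σ² = 5/84  (sign -1)
B: Δ: 0! 6! 2! / 9! → 1/252; sum: t=0:+1/96 = 1/96; 3j²(3 1 4; -1 1 0) = Δ·Π!·Σ² = 1/42  (sign +1)
I_A²/I_B² = (5/84)/(1/42) = 5/2

5/2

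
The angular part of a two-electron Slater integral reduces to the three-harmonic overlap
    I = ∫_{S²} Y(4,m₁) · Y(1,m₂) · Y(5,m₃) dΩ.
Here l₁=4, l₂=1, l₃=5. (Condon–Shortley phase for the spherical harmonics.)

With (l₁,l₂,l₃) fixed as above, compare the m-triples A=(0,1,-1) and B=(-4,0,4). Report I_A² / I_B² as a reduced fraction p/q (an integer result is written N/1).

Shared (l₁,l₂,l₃)=(4,1,5): N and (l;000)² cancel in I_A²/I_B².
A: Δ = 0!·8!·2!/11! = 1/495; Racah Σ t=0..0: t=0:+1/1152 = 1/1152; ⇒ 3j(4 1 5; 0 1 -1)² = 1/33, sgn +1
B: Δ = 0!·8!·2!/11! = 1/495; Racah Σ t=0..0: t=0:+1/40320 = 1/40320; ⇒ 3j(4 1 5; -4 0 4)² = 1/55, sgn -1
I_A²/I_B² = (1/33)/(1/55) = 5/3

5/3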